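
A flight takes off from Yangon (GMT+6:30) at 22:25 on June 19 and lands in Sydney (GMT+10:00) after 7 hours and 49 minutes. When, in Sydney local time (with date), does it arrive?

Convert departure to UTC: 22:25 − 6:30 = 15:55 UTC on Jun 19.
Add 7 hours and 49 minutes travel time → 23:44 UTC.
Sydney is UTC+10:00, so local arrival = 23:44 + 10:00 = 09:44 on Jun 20.

09:44 on June 20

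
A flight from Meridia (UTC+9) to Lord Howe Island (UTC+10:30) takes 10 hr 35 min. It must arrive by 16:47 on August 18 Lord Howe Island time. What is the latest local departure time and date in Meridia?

04:42 on August 18

Target arrival in UTC: 16:47 − 10:30 = 06:17 on Aug 18.
Subtract 10 hours 35 minutes → departure 19:42 UTC on Aug 17.
Meridia is UTC+9:00: 19:42 + 9:00 = 04:42 on Aug 18.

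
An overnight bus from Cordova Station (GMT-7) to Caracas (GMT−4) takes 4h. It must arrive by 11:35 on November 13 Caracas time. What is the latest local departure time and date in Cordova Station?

Target arrival in UTC: 11:35 + 4:00 = 15:35 on Nov 13.
Subtract 4 hours → departure 11:35 UTC on Nov 13.
Cordova Station is UTC−7:00: 11:35 − 7:00 = 04:35 on Nov 13.

04:35 on November 13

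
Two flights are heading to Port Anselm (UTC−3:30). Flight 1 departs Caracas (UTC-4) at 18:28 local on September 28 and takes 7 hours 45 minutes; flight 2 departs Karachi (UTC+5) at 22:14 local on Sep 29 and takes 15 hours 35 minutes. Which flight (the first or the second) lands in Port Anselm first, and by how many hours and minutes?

Flight 1 in UTC: 18:28 + 4:00 = 22:28 on Sep 28.
+7 hours 45 minutes → arrive 06:13 UTC on Sep 29.
Flight 2 in UTC: 22:14 − 5:00 = 17:14 on Sep 29.
+15 hours and 35 minutes → arrive 08:49 UTC on Sep 30.
Flight 1 lands earlier by 26 hours 36 minutes.

the first, by 26 hours 36 minutes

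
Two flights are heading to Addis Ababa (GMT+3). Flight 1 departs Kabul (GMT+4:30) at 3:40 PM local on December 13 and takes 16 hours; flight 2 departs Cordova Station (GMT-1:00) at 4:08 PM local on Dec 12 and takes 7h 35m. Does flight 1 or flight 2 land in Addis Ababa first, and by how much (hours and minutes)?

the second, by 26 hours 27 minutes

Flight 1 in UTC: 3:40 PM − 4:30 = 11:10 AM on Dec 13.
+16 hours → arrive 3:10 AM UTC on Dec 14.
Flight 2 in UTC: 4:08 PM + 1:00 = 5:08 PM on Dec 12.
+7 hours and 35 minutes → arrive 12:43 AM UTC on Dec 13.
Flight 2 lands earlier by 26 hours 27 minutes.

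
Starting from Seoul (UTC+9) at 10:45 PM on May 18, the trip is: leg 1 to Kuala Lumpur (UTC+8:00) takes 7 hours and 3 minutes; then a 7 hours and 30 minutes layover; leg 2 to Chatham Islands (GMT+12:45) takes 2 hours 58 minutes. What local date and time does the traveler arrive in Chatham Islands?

Convert departure to UTC: 10:45 PM − 9:00 = 1:45 PM UTC on May 18.
Add 7 hours 3 minutes leg 1 → 8:48 PM UTC.
Add 7 hours 30 minutes layover in Kuala Lumpur → 4:18 AM UTC (May 19).
Add 2 hours 58 minutes leg 2 → 7:16 AM UTC.
Chatham Islands is UTC+12:45, so local arrival = 7:16 AM + 12:45 = 8:01 PM on May 19.

8:01 PM on May 19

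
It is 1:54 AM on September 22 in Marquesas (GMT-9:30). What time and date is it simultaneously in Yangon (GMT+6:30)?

In UTC: 1:54 AM + 9:30 = 11:24 AM on Sep 22.
Yangon is UTC+6:30: 11:24 AM + 6:30 = 5:54 PM on Sep 22.

5:54 PM on September 22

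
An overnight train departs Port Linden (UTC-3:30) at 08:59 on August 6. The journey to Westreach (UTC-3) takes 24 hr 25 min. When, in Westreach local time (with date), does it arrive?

Westreach is 0:30 ahead of Port Linden.
After 24 hours and 25 minutes it is 09:24 (Aug 7) in Port Linden.
Shift by the zone difference: 09:24 + 0:30 = 09:54 on Aug 7 in Westreach.

09:54 on August 7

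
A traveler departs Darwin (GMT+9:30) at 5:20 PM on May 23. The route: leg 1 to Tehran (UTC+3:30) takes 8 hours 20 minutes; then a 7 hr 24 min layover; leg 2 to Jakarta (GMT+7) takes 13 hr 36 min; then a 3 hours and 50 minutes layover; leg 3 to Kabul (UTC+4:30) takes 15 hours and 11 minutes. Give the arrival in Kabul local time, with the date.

12:41 PM on May 25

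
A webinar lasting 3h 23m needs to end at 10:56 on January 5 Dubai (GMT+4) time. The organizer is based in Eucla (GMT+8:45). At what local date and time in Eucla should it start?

12:18 on January 5

Target end time in UTC: 10:56 − 4:00 = 06:56 on Jan 5.
Subtract 3 hours 23 minutes → start 03:33 UTC on Jan 5.
Eucla is UTC+8:45: 03:33 + 8:45 = 12:18 on Jan 5.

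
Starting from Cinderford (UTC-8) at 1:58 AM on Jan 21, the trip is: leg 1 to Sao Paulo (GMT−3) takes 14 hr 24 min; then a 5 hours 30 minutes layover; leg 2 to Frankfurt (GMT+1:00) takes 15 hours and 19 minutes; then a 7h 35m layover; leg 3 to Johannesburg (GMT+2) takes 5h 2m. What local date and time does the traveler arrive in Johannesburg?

11:48 AM on January 23

Convert departure to UTC: 1:58 AM + 8:00 = 9:58 AM UTC on Jan 21.
Add 14 hours and 24 minutes leg 1 → 12:22 AM UTC (Jan 22).
Add 5 hours and 30 minutes layover in Sao Paulo → 5:52 AM UTC.
Add 15 hours and 19 minutes leg 2 → 9:11 PM UTC.
Add 7 hours 35 minutes layover in Frankfurt → 4:46 AM UTC (Jan 23).
Add 5 hours and 2 minutes leg 3 → 9:48 AM UTC.
Johannesburg is UTC+2:00, so local arrival = 9:48 AM + 2:00 = 11:48 AM on Jan 23.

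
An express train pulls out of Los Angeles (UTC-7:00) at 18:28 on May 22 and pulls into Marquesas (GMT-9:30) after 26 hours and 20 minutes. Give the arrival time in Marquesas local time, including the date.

18:18 on May 23

Convert departure to UTC: 18:28 + 7:00 = 01:28 UTC on May 23.
Add 26 hours 20 minutes travel time → 03:48 UTC (May 24).
Marquesas is UTC−9:30, so local arrival = 03:48 − 9:30 = 18:18 on May 23.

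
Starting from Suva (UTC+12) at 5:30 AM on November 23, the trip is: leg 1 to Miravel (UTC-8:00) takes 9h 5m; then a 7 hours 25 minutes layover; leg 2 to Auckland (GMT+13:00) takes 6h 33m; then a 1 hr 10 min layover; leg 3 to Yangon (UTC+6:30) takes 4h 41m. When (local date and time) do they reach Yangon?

Convert departure to UTC: 5:30 AM − 12:00 = 5:30 PM UTC on Nov 22.
Add 9 hours and 5 minutes leg 1 → 2:35 AM UTC (Nov 23).
Add 7 hours 25 minutes layover in Miravel → 10:00 AM UTC.
Add 6 hours and 33 minutes leg 2 → 4:33 PM UTC.
Add 1 hour 10 minutes layover in Auckland → 5:43 PM UTC.
Add 4 hours 41 minutes leg 3 → 10:24 PM UTC.
Yangon is UTC+6:30, so local arrival = 10:24 PM + 6:30 = 4:54 AM on Nov 24.

4:54 AM on November 24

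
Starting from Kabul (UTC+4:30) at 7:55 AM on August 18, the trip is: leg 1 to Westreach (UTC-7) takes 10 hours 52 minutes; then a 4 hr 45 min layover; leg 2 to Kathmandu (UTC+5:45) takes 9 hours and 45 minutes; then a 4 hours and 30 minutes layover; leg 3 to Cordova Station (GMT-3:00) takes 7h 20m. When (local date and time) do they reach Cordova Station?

1:37 PM on Aug 19

Convert departure to UTC: 7:55 AM − 4:30 = 3:25 AM UTC on Aug 18.
Add 10 hours 52 minutes leg 1 → 2:17 PM UTC.
Add 4 hours and 45 minutes layover in Westreach → 7:02 PM UTC.
Add 9 hours 45 minutes leg 2 → 4:47 AM UTC (Aug 19).
Add 4 hours 30 minutes layover in Kathmandu → 9:17 AM UTC.
Add 7 hours and 20 minutes leg 3 → 4:37 PM UTC.
Cordova Station is UTC−3:00, so local arrival = 4:37 PM − 3:00 = 1:37 PM on Aug 19.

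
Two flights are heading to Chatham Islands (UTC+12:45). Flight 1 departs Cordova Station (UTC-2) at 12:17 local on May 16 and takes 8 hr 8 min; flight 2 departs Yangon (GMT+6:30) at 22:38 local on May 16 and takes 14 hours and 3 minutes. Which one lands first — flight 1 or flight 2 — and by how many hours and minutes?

the first, by 7 hours 46 minutes

Flight 1 in UTC: 12:17 + 2:00 = 14:17 on May 16.
+8 hours 8 minutes → arrive 22:25 UTC on May 16.
Flight 2 in UTC: 22:38 − 6:30 = 16:08 on May 16.
+14 hours 3 minutes → arrive 06:11 UTC on May 17.
Flight 1 lands earlier by 7 hours 46 minutes.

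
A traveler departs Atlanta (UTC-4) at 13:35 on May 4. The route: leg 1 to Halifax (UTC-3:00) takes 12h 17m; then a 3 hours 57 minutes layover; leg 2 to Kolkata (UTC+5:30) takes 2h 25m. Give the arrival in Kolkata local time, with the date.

17:44 on May 5

Convert departure to UTC: 13:35 + 4:00 = 17:35 UTC on May 4.
Add 12 hours 17 minutes leg 1 → 05:52 UTC (May 5).
Add 3 hours and 57 minutes layover in Halifax → 09:49 UTC.
Add 2 hours and 25 minutes leg 2 → 12:14 UTC.
Kolkata is UTC+5:30, so local arrival = 12:14 + 5:30 = 17:44 on May 5.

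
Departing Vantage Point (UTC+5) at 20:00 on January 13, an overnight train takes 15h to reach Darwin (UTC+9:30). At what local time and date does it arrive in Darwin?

15:30 on January 14

Convert departure to UTC: 20:00 − 5:00 = 15:00 UTC on Jan 13.
Add 15 hours travel time → 06:00 UTC (Jan 14).
Darwin is UTC+9:30, so local arrival = 06:00 + 9:30 = 15:30 on Jan 14.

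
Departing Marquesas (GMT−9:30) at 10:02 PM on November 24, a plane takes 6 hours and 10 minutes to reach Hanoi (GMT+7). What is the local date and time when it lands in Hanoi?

8:42 PM on November 25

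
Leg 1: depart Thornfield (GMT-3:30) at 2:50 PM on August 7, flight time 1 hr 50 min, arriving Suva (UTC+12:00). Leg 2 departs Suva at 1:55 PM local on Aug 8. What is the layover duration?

5 hours 45 minutes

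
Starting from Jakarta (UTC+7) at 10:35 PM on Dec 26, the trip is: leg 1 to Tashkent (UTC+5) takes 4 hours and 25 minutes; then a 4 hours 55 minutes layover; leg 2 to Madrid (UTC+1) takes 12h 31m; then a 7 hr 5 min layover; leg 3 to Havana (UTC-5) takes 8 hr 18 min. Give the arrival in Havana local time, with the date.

11:49 PM on December 27

Convert departure to UTC: 10:35 PM − 7:00 = 3:35 PM UTC on Dec 26.
Add 4 hours 25 minutes leg 1 → 8:00 PM UTC.
Add 4 hours and 55 minutes layover in Tashkent → 12:55 AM UTC (Dec 27).
Add 12 hours and 31 minutes leg 2 → 1:26 PM UTC.
Add 7 hours 5 minutes layover in Madrid → 8:31 PM UTC.
Add 8 hours and 18 minutes leg 3 → 4:49 AM UTC (Dec 28).
Havana is UTC−5:00, so local arrival = 4:49 AM − 5:00 = 11:49 PM on Dec 27.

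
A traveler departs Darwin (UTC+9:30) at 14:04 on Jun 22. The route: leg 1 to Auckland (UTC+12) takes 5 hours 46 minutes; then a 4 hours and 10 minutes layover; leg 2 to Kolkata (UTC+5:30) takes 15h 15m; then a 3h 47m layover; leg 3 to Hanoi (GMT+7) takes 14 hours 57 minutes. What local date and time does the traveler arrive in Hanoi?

07:29 on June 24

Convert departure to UTC: 14:04 − 9:30 = 04:34 UTC on Jun 22.
Add 5 hours 46 minutes leg 1 → 10:20 UTC.
Add 4 hours and 10 minutes layover in Auckland → 14:30 UTC.
Add 15 hours 15 minutes leg 2 → 05:45 UTC (Jun 23).
Add 3 hours 47 minutes layover in Kolkata → 09:32 UTC.
Add 14 hours and 57 minutes leg 3 → 00:29 UTC (Jun 24).
Hanoi is UTC+7:00, so local arrival = 00:29 + 7:00 = 07:29 on Jun 24.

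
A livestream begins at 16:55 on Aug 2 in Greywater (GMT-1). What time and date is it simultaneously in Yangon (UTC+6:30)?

In UTC: 16:55 + 1:00 = 17:55 on Aug 2.
Yangon is UTC+6:30: 17:55 + 6:30 = 00:25 on Aug 3.

00:25 on August 3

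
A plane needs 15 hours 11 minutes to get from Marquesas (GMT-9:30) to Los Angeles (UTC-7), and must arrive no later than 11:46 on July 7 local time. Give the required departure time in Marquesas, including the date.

Target arrival in UTC: 11:46 + 7:00 = 18:46 on Jul 7.
Subtract 15 hours and 11 minutes → departure 03:35 UTC on Jul 7.
Marquesas is UTC−9:30: 03:35 − 9:30 = 18:05 on Jul 6.

18:05 on July 6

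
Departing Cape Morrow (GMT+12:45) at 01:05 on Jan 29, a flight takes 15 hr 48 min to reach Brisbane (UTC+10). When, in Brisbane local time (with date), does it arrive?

14:08 on January 29

Convert departure to UTC: 01:05 − 12:45 = 12:20 UTC on Jan 28.
Add 15 hours 48 minutes travel time → 04:08 UTC (Jan 29).
Brisbane is UTC+10:00, so local arrival = 04:08 + 10:00 = 14:08 on Jan 29.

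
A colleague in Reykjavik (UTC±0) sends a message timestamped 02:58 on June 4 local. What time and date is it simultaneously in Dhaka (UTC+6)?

Dhaka is 6:00 ahead of Reykjavik.
Shift by the zone difference: 02:58 + 6:00 = 08:58 on Jun 4 in Dhaka.

08:58 on June 4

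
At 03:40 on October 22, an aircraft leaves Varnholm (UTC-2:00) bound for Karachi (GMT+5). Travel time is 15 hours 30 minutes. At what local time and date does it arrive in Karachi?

Convert departure to UTC: 03:40 + 2:00 = 05:40 UTC on Oct 22.
Add 15 hours 30 minutes travel time → 21:10 UTC.
Karachi is UTC+5:00, so local arrival = 21:10 + 5:00 = 02:10 on Oct 23.

02:10 on Oct 23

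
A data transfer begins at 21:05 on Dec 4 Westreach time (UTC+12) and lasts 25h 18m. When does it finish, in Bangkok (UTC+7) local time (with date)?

17:23 on December 5

Convert start to UTC: 21:05 − 12:00 = 09:05 UTC on Dec 4.
Add 25 hours and 18 minutes duration → 10:23 UTC (Dec 5).
Bangkok is UTC+7:00, so local end time = 10:23 + 7:00 = 17:23 on Dec 5.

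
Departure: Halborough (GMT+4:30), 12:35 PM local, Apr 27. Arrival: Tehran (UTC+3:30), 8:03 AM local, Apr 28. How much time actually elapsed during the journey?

20 hours 28 minutes

Departure in UTC: 12:35 PM − 4:30 = 8:05 AM on Apr 27.
Arrival in UTC: 8:03 AM − 3:30 = 4:33 AM on Apr 28.
Elapsed = 4:33 AM − 8:05 AM (+1 day) = 20 hours 28 minutes.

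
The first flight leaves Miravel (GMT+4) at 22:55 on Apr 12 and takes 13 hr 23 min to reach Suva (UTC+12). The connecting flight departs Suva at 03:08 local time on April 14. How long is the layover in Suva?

6 hours 50 minutes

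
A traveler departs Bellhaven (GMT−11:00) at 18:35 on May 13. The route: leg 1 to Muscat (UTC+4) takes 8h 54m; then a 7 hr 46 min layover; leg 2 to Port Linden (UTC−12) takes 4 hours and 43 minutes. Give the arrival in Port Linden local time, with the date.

14:58 on May 14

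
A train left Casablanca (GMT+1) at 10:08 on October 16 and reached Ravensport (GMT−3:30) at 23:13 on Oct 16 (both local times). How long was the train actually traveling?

Departure in UTC: 10:08 − 1:00 = 09:08 on Oct 16.
Arrival in UTC: 23:13 + 3:30 = 02:43 on Oct 17.
Elapsed = 02:43 − 09:08 (+1 day) = 17 hours 35 minutes.

17 hours 35 minutes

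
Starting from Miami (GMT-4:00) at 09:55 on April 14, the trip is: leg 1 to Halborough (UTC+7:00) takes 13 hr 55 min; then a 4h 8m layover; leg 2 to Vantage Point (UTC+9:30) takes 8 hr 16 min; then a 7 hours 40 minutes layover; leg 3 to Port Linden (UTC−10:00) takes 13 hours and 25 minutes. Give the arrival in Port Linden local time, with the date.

Convert departure to UTC: 09:55 + 4:00 = 13:55 UTC on Apr 14.
Add 13 hours 55 minutes leg 1 → 03:50 UTC (Apr 15).
Add 4 hours 8 minutes layover in Halborough → 07:58 UTC.
Add 8 hours and 16 minutes leg 2 → 16:14 UTC.
Add 7 hours 40 minutes layover in Vantage Point → 23:54 UTC.
Add 13 hours and 25 minutes leg 3 → 13:19 UTC (Apr 16).
Port Linden is UTC−10:00, so local arrival = 13:19 − 10:00 = 03:19 on Apr 16.

03:19 on April 16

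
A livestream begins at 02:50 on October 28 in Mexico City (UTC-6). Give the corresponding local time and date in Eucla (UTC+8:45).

In UTC: 02:50 + 6:00 = 08:50 on Oct 28.
Eucla is UTC+8:45: 08:50 + 8:45 = 17:35 on Oct 28.

17:35 on October 28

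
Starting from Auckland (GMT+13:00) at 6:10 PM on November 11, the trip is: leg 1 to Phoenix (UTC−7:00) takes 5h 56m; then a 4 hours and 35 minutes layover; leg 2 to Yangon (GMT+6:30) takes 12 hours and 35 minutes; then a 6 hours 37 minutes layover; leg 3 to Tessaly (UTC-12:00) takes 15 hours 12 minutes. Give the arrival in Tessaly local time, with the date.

Convert departure to UTC: 6:10 PM − 13:00 = 5:10 AM UTC on Nov 11.
Add 5 hours 56 minutes leg 1 → 11:06 AM UTC.
Add 4 hours 35 minutes layover in Phoenix → 3:41 PM UTC.
Add 12 hours and 35 minutes leg 2 → 4:16 AM UTC (Nov 12).
Add 6 hours and 37 minutes layover in Yangon → 10:53 AM UTC.
Add 15 hours 12 minutes leg 3 → 2:05 AM UTC (Nov 13).
Tessaly is UTC−12:00, so local arrival = 2:05 AM − 12:00 = 2:05 PM on Nov 12.

2:05 PM on Nov 12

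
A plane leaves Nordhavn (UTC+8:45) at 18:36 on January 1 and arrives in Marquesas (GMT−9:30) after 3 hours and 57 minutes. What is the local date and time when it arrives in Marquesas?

Convert departure to UTC: 18:36 − 8:45 = 09:51 UTC on Jan 1.
Add 3 hours and 57 minutes travel time → 13:48 UTC.
Marquesas is UTC−9:30, so local arrival = 13:48 − 9:30 = 04:18 on Jan 1.

04:18 on January 1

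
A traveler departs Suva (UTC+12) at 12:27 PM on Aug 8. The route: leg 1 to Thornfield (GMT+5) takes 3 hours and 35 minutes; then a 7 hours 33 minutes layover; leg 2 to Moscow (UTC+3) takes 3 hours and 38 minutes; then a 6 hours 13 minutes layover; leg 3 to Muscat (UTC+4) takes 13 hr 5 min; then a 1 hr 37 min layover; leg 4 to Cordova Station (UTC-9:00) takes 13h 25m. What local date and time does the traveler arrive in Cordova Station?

4:33 PM on August 9

Convert departure to UTC: 12:27 PM − 12:00 = 12:27 AM UTC on Aug 8.
Add 3 hours and 35 minutes leg 1 → 4:02 AM UTC.
Add 7 hours 33 minutes layover in Thornfield → 11:35 AM UTC.
Add 3 hours and 38 minutes leg 2 → 3:13 PM UTC.
Add 6 hours and 13 minutes layover in Moscow → 9:26 PM UTC.
Add 13 hours and 5 minutes leg 3 → 10:31 AM UTC (Aug 9).
Add 1 hour and 37 minutes layover in Muscat → 12:08 PM UTC.
Add 13 hours 25 minutes leg 4 → 1:33 AM UTC (Aug 10).
Cordova Station is UTC−9:00, so local arrival = 1:33 AM − 9:00 = 4:33 PM on Aug 9.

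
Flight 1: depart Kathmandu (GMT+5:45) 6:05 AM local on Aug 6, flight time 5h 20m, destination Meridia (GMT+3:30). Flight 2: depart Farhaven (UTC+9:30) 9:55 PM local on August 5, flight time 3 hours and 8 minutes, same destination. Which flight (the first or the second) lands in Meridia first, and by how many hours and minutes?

the second, by 14 hours 7 minutes

Flight 1 in UTC: 6:05 AM − 5:45 = 12:20 AM on Aug 6.
+5 hours 20 minutes → arrive 5:40 AM UTC on Aug 6.
Flight 2 in UTC: 9:55 PM − 9:30 = 12:25 PM on Aug 5.
+3 hours 8 minutes → arrive 3:33 PM UTC on Aug 5.
Flight 2 lands earlier by 14 hours 7 minutes.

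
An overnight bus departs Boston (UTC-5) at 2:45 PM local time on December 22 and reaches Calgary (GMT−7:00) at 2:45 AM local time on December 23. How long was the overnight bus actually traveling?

Calgary is 2:00 behind Boston.
Clock-face elapsed time (ignoring zones) is 12 hours.
Actual elapsed = 12 hours + 2:00 = 14 hours.

14 hours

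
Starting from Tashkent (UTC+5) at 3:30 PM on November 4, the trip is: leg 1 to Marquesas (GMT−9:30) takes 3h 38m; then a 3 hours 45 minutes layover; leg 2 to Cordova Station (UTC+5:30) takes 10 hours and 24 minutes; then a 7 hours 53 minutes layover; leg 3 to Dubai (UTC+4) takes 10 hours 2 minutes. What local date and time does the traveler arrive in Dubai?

Convert departure to UTC: 3:30 PM − 5:00 = 10:30 AM UTC on Nov 4.
Add 3 hours and 38 minutes leg 1 → 2:08 PM UTC.
Add 3 hours and 45 minutes layover in Marquesas → 5:53 PM UTC.
Add 10 hours 24 minutes leg 2 → 4:17 AM UTC (Nov 5).
Add 7 hours 53 minutes layover in Cordova Station → 12:10 PM UTC.
Add 10 hours and 2 minutes leg 3 → 10:12 PM UTC.
Dubai is UTC+4:00, so local arrival = 10:12 PM + 4:00 = 2:12 AM on Nov 6.

2:12 AM on November 6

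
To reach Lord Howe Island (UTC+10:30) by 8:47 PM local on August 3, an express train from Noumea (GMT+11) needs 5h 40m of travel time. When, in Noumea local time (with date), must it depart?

3:37 PM on August 3

Target arrival in UTC: 8:47 PM − 10:30 = 10:17 AM on Aug 3.
Subtract 5 hours 40 minutes → departure 4:37 AM UTC on Aug 3.
Noumea is UTC+11:00: 4:37 AM + 11:00 = 3:37 PM on Aug 3.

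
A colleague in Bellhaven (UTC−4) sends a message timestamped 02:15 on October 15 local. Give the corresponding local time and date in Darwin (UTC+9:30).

Darwin is 13:30 ahead of Bellhaven.
Shift by the zone difference: 02:15 + 13:30 = 15:45 on Oct 15 in Darwin.

15:45 on October 15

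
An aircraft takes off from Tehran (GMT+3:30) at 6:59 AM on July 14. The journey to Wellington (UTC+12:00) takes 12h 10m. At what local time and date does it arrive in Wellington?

3:39 AM on July 15

Wellington is 8:30 ahead of Tehran.
After 12 hours 10 minutes it is 7:09 PM in Tehran.
Shift by the zone difference: 7:09 PM + 8:30 = 3:39 AM on Jul 15 in Wellington.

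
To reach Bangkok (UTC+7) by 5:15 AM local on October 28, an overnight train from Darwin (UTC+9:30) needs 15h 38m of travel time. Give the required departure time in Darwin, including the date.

Target arrival in UTC: 5:15 AM − 7:00 = 10:15 PM on Oct 27.
Subtract 15 hours and 38 minutes → departure 6:37 AM UTC on Oct 27.
Darwin is UTC+9:30: 6:37 AM + 9:30 = 4:07 PM on Oct 27.

4:07 PM on October 27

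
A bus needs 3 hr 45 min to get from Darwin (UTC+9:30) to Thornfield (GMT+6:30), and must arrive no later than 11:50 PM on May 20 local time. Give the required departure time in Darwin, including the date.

Target arrival in UTC: 11:50 PM − 6:30 = 5:20 PM on May 20.
Subtract 3 hours and 45 minutes → departure 1:35 PM UTC on May 20.
Darwin is UTC+9:30: 1:35 PM + 9:30 = 11:05 PM on May 20.

11:05 PM on May 20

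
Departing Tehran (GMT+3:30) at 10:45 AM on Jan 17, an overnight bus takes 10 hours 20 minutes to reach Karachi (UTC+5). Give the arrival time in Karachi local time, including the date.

10:35 PM on January 17

Convert departure to UTC: 10:45 AM − 3:30 = 7:15 AM UTC on Jan 17.
Add 10 hours and 20 minutes travel time → 5:35 PM UTC.
Karachi is UTC+5:00, so local arrival = 5:35 PM + 5:00 = 10:35 PM on Jan 17.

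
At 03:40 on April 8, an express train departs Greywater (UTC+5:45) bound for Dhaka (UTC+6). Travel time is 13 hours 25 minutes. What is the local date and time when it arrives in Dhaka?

Convert departure to UTC: 03:40 − 5:45 = 21:55 UTC on Apr 7.
Add 13 hours and 25 minutes travel time → 11:20 UTC (Apr 8).
Dhaka is UTC+6:00, so local arrival = 11:20 + 6:00 = 17:20 on Apr 8.

17:20 on April 8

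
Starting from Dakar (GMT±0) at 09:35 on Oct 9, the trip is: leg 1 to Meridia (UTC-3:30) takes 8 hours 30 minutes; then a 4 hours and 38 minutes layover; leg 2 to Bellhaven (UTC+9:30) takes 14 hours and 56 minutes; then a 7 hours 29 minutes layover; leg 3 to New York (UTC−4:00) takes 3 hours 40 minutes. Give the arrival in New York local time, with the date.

20:48 on October 10

Dakar is at UTC+0, so departure is already 09:35 UTC on Oct 9.
Add 8 hours 30 minutes leg 1 → 18:05 UTC.
Add 4 hours 38 minutes layover in Meridia → 22:43 UTC.
Add 14 hours and 56 minutes leg 2 → 13:39 UTC (Oct 10).
Add 7 hours 29 minutes layover in Bellhaven → 21:08 UTC.
Add 3 hours 40 minutes leg 3 → 00:48 UTC (Oct 11).
New York is UTC−4:00, so local arrival = 00:48 − 4:00 = 20:48 on Oct 10.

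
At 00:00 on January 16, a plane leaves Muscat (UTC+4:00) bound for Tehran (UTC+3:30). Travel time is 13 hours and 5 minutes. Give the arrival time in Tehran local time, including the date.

Convert departure to UTC: 00:00 − 4:00 = 20:00 UTC on Jan 15.
Add 13 hours and 5 minutes travel time → 09:05 UTC (Jan 16).
Tehran is UTC+3:30, so local arrival = 09:05 + 3:30 = 12:35 on Jan 16.

12:35 on January 16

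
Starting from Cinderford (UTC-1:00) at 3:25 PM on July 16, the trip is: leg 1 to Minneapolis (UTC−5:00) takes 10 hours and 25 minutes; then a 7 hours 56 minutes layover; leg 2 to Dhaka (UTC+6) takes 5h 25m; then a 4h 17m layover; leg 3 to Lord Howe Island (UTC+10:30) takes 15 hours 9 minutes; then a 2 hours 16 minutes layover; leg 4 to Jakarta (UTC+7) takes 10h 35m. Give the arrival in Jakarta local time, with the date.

Convert departure to UTC: 3:25 PM + 1:00 = 4:25 PM UTC on Jul 16.
Add 10 hours 25 minutes leg 1 → 2:50 AM UTC (Jul 17).
Add 7 hours and 56 minutes layover in Minneapolis → 10:46 AM UTC.
Add 5 hours 25 minutes leg 2 → 4:11 PM UTC.
Add 4 hours and 17 minutes layover in Dhaka → 8:28 PM UTC.
Add 15 hours 9 minutes leg 3 → 11:37 AM UTC (Jul 18).
Add 2 hours 16 minutes layover in Lord Howe Island → 1:53 PM UTC.
Add 10 hours 35 minutes leg 4 → 12:28 AM UTC (Jul 19).
Jakarta is UTC+7:00, so local arrival = 12:28 AM + 7:00 = 7:28 AM on Jul 19.

7:28 AM on July 19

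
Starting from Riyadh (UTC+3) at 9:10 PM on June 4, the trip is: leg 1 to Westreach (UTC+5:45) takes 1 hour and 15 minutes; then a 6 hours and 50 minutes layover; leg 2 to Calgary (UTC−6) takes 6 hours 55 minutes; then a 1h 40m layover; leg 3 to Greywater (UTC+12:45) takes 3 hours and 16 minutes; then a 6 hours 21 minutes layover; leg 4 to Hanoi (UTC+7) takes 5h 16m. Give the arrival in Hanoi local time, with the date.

Convert departure to UTC: 9:10 PM − 3:00 = 6:10 PM UTC on Jun 4.
Add 1 hour and 15 minutes leg 1 → 7:25 PM UTC.
Add 6 hours 50 minutes layover in Westreach → 2:15 AM UTC (Jun 5).
Add 6 hours and 55 minutes leg 2 → 9:10 AM UTC.
Add 1 hour 40 minutes layover in Calgary → 10:50 AM UTC.
Add 3 hours 16 minutes leg 3 → 2:06 PM UTC.
Add 6 hours 21 minutes layover in Greywater → 8:27 PM UTC.
Add 5 hours and 16 minutes leg 4 → 1:43 AM UTC (Jun 6).
Hanoi is UTC+7:00, so local arrival = 1:43 AM + 7:00 = 8:43 AM on Jun 6.

8:43 AM on Jun 6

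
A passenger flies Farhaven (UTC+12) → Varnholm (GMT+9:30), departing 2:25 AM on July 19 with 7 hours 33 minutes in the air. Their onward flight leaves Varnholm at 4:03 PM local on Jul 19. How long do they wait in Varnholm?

8 hours 35 minutes

Convert departure to UTC: 2:25 AM − 12:00 = 2:25 PM UTC on Jul 18.
Add 7 hours and 33 minutes flight time → 9:58 PM UTC.
Varnholm is UTC+9:30, so local arrival = 9:58 PM + 9:30 = 7:28 AM on Jul 19.
Layover = 4:03 PM − 7:28 AM = 8 hours 35 minutes.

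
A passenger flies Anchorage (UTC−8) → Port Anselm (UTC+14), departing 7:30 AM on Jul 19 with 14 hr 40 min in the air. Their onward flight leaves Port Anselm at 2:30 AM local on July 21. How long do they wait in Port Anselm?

6 hours 20 minutes

Convert departure to UTC: 7:30 AM + 8:00 = 3:30 PM UTC on Jul 19.
Add 14 hours and 40 minutes flight time → 6:10 AM UTC (Jul 20).
Port Anselm is UTC+14:00, so local arrival = 6:10 AM + 14:00 = 8:10 PM on Jul 20.
Layover = 2:30 AM − 8:10 PM (+1 day) = 6 hours 20 minutes.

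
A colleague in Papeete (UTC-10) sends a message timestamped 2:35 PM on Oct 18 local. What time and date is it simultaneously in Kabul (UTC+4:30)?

Kabul is 14:30 ahead of Papeete.
Shift by the zone difference: 2:35 PM + 14:30 = 5:05 AM on Oct 19 in Kabul.

5:05 AM on October 19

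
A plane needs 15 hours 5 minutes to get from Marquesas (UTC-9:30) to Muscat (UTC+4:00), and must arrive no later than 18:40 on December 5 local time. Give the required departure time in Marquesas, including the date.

Target arrival in UTC: 18:40 − 4:00 = 14:40 on Dec 5.
Subtract 15 hours 5 minutes → departure 23:35 UTC on Dec 4.
Marquesas is UTC−9:30: 23:35 − 9:30 = 14:05 on Dec 4.

14:05 on December 4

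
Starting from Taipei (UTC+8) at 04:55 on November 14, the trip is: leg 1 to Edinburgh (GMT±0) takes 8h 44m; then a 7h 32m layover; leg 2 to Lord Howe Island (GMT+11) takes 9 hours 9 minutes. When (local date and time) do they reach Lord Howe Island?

Convert departure to UTC: 04:55 − 8:00 = 20:55 UTC on Nov 13.
Add 8 hours and 44 minutes leg 1 → 05:39 UTC (Nov 14).
Add 7 hours and 32 minutes layover in Edinburgh → 13:11 UTC.
Add 9 hours and 9 minutes leg 2 → 22:20 UTC.
Lord Howe Island is UTC+11:00, so local arrival = 22:20 + 11:00 = 09:20 on Nov 15.

09:20 on Nov 15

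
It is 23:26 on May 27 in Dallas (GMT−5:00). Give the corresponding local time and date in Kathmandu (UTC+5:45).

In UTC: 23:26 + 5:00 = 04:26 on May 28.
Kathmandu is UTC+5:45: 04:26 + 5:45 = 10:11 on May 28.

10:11 on May 28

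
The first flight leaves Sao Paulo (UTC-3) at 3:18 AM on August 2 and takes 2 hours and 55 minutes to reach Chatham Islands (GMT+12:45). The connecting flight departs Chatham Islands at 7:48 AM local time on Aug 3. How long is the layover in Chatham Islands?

9 hours 50 minutes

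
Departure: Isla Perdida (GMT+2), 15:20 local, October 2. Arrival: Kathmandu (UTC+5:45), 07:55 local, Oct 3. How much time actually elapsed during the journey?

12 hours 50 minutes

Kathmandu is 3:45 ahead of Isla Perdida.
Clock-face elapsed time (ignoring zones) is 16 hours 35 minutes.
Actual elapsed = 16 hours 35 minutes − 3:45 = 12 hours 50 minutes.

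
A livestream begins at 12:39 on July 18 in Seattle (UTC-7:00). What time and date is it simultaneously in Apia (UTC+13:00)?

In UTC: 12:39 + 7:00 = 19:39 on Jul 18.
Apia is UTC+13:00: 19:39 + 13:00 = 08:39 on Jul 19.

08:39 on Jul 19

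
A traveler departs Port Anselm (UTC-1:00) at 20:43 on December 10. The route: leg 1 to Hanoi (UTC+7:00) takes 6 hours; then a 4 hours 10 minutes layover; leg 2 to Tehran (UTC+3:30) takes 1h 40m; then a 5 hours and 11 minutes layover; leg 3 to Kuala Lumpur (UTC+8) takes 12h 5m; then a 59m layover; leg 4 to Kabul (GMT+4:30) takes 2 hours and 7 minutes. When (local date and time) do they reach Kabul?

Convert departure to UTC: 20:43 + 1:00 = 21:43 UTC on Dec 10.
Add 6 hours leg 1 → 03:43 UTC (Dec 11).
Add 4 hours 10 minutes layover in Hanoi → 07:53 UTC.
Add 1 hour and 40 minutes leg 2 → 09:33 UTC.
Add 5 hours and 11 minutes layover in Tehran → 14:44 UTC.
Add 12 hours 5 minutes leg 3 → 02:49 UTC (Dec 12).
Add 59 minutes layover in Kuala Lumpur → 03:48 UTC.
Add 2 hours and 7 minutes leg 4 → 05:55 UTC.
Kabul is UTC+4:30, so local arrival = 05:55 + 4:30 = 10:25 on Dec 12.

10:25 on December 12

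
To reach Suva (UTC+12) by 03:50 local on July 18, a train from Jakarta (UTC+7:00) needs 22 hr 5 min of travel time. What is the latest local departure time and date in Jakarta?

00:45 on July 17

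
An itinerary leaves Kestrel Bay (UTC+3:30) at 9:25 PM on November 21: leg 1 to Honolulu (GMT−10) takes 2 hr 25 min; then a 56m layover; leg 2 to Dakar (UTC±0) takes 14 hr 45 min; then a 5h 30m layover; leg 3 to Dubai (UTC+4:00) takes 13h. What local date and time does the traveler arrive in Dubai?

Convert departure to UTC: 9:25 PM − 3:30 = 5:55 PM UTC on Nov 21.
Add 2 hours and 25 minutes leg 1 → 8:20 PM UTC.
Add 56 minutes layover in Honolulu → 9:16 PM UTC.
Add 14 hours and 45 minutes leg 2 → 12:01 PM UTC (Nov 22).
Add 5 hours and 30 minutes layover in Dakar → 5:31 PM UTC.
Add 13 hours leg 3 → 6:31 AM UTC (Nov 23).
Dubai is UTC+4:00, so local arrival = 6:31 AM + 4:00 = 10:31 AM on Nov 23.

10:31 AM on November 23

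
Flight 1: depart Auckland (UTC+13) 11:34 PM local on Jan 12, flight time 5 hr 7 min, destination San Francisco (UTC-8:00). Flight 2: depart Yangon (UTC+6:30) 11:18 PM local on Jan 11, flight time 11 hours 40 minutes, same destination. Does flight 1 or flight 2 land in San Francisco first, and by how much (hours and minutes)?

the second, by 11 hours 13 minutes

Flight 1 in UTC: 11:34 PM − 13:00 = 10:34 AM on Jan 12.
+5 hours 7 minutes → arrive 3:41 PM UTC on Jan 12.
Flight 2 in UTC: 11:18 PM − 6:30 = 4:48 PM on Jan 11.
+11 hours and 40 minutes → arrive 4:28 AM UTC on Jan 12.
Flight 2 lands earlier by 11 hours 13 minutes.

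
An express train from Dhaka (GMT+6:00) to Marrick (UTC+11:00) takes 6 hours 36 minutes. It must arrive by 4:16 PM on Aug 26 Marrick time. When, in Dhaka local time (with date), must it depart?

4:40 AM on August 26

Target arrival in UTC: 4:16 PM − 11:00 = 5:16 AM on Aug 26.
Subtract 6 hours 36 minutes → departure 10:40 PM UTC on Aug 25.
Dhaka is UTC+6:00: 10:40 PM + 6:00 = 4:40 AM on Aug 26.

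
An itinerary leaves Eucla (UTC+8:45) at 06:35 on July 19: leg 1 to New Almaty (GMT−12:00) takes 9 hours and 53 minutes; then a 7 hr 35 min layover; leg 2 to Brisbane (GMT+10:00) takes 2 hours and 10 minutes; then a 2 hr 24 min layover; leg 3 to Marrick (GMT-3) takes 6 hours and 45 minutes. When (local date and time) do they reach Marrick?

Convert departure to UTC: 06:35 − 8:45 = 21:50 UTC on Jul 18.
Add 9 hours 53 minutes leg 1 → 07:43 UTC (Jul 19).
Add 7 hours and 35 minutes layover in New Almaty → 15:18 UTC.
Add 2 hours 10 minutes leg 2 → 17:28 UTC.
Add 2 hours and 24 minutes layover in Brisbane → 19:52 UTC.
Add 6 hours 45 minutes leg 3 → 02:37 UTC (Jul 20).
Marrick is UTC−3:00, so local arrival = 02:37 − 3:00 = 23:37 on Jul 19.

23:37 on July 19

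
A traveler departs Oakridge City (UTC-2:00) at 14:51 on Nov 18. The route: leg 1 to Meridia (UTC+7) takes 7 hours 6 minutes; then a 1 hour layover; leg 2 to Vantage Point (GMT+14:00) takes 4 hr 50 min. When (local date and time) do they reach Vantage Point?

19:47 on November 19

Convert departure to UTC: 14:51 + 2:00 = 16:51 UTC on Nov 18.
Add 7 hours and 6 minutes leg 1 → 23:57 UTC.
Add 1 hour layover in Meridia → 00:57 UTC (Nov 19).
Add 4 hours 50 minutes leg 2 → 05:47 UTC.
Vantage Point is UTC+14:00, so local arrival = 05:47 + 14:00 = 19:47 on Nov 19.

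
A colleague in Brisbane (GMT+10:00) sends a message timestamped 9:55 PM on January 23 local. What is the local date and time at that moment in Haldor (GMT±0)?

Haldor is 10:00 behind Brisbane.
Shift by the zone difference: 9:55 PM − 10:00 = 11:55 AM on Jan 23 in Haldor.

11:55 AM on January 23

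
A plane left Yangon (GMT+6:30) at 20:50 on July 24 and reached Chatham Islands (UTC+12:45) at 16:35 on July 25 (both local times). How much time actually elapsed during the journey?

Departure in UTC: 20:50 − 6:30 = 14:20 on Jul 24.
Arrival in UTC: 16:35 − 12:45 = 03:50 on Jul 25.
Elapsed = 03:50 − 14:20 (+1 day) = 13 hours 30 minutes.

13 hours 30 minutes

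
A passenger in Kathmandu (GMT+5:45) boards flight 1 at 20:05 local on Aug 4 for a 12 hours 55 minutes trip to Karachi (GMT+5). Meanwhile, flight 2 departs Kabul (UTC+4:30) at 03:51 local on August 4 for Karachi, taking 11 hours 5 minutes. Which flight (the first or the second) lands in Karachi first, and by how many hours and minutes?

Flight 1 in UTC: 20:05 − 5:45 = 14:20 on Aug 4.
+12 hours and 55 minutes → arrive 03:15 UTC on Aug 5.
Flight 2 in UTC: 03:51 − 4:30 = 23:21 on Aug 3.
+11 hours and 5 minutes → arrive 10:26 UTC on Aug 4.
Flight 2 lands earlier by 16 hours 49 minutes.

the second, by 16 hours 49 minutes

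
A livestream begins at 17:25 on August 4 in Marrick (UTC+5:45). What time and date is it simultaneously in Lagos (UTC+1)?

In UTC: 17:25 − 5:45 = 11:40 on Aug 4.
Lagos is UTC+1:00: 11:40 + 1:00 = 12:40 on Aug 4.

12:40 on August 4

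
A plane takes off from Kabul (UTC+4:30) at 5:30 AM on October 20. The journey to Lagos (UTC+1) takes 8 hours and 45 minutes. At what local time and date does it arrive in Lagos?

10:45 AM on Oct 20

Convert departure to UTC: 5:30 AM − 4:30 = 1:00 AM UTC on Oct 20.
Add 8 hours 45 minutes travel time → 9:45 AM UTC.
Lagos is UTC+1:00, so local arrival = 9:45 AM + 1:00 = 10:45 AM on Oct 20.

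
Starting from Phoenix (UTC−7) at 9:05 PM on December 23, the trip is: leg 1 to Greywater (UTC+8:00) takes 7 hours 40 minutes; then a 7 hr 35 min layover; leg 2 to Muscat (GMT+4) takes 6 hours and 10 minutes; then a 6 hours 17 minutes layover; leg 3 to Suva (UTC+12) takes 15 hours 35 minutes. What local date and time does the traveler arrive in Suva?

11:22 AM on December 26

Convert departure to UTC: 9:05 PM + 7:00 = 4:05 AM UTC on Dec 24.
Add 7 hours and 40 minutes leg 1 → 11:45 AM UTC.
Add 7 hours 35 minutes layover in Greywater → 7:20 PM UTC.
Add 6 hours 10 minutes leg 2 → 1:30 AM UTC (Dec 25).
Add 6 hours and 17 minutes layover in Muscat → 7:47 AM UTC.
Add 15 hours and 35 minutes leg 3 → 11:22 PM UTC.
Suva is UTC+12:00, so local arrival = 11:22 PM + 12:00 = 11:22 AM on Dec 26.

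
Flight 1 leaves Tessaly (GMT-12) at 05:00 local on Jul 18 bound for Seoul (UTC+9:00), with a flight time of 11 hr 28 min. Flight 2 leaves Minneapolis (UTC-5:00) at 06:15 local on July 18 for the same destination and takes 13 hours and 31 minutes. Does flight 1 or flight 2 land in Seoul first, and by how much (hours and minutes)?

the second, by 3 hours 42 minutes

Flight 1 in UTC: 05:00 + 12:00 = 17:00 on Jul 18.
+11 hours 28 minutes → arrive 04:28 UTC on Jul 19.
Flight 2 in UTC: 06:15 + 5:00 = 11:15 on Jul 18.
+13 hours and 31 minutes → arrive 00:46 UTC on Jul 19.
Flight 2 lands earlier by 3 hours 42 minutes.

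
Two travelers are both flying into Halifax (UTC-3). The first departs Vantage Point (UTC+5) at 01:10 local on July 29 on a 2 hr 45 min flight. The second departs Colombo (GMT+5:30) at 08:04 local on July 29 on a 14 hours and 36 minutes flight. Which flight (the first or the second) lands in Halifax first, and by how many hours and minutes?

the first, by 18 hours 15 minutes

Flight 1 in UTC: 01:10 − 5:00 = 20:10 on Jul 28.
+2 hours and 45 minutes → arrive 22:55 UTC on Jul 28.
Flight 2 in UTC: 08:04 − 5:30 = 02:34 on Jul 29.
+14 hours 36 minutes → arrive 17:10 UTC on Jul 29.
Flight 1 lands earlier by 18 hours 15 minutes.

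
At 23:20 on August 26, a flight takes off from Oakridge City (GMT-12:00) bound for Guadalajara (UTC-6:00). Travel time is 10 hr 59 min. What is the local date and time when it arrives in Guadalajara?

16:19 on August 27

Convert departure to UTC: 23:20 + 12:00 = 11:20 UTC on Aug 27.
Add 10 hours 59 minutes travel time → 22:19 UTC.
Guadalajara is UTC−6:00, so local arrival = 22:19 − 6:00 = 16:19 on Aug 27.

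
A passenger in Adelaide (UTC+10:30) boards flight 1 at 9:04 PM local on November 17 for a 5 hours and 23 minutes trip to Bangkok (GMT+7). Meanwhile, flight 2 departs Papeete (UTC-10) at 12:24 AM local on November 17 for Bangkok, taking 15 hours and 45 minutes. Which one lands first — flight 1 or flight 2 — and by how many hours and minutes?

Flight 1 in UTC: 9:04 PM − 10:30 = 10:34 AM on Nov 17.
+5 hours and 23 minutes → arrive 3:57 PM UTC on Nov 17.
Flight 2 in UTC: 12:24 AM + 10:00 = 10:24 AM on Nov 17.
+15 hours and 45 minutes → arrive 2:09 AM UTC on Nov 18.
Flight 1 lands earlier by 10 hours 12 minutes.

the first, by 10 hours 12 minutes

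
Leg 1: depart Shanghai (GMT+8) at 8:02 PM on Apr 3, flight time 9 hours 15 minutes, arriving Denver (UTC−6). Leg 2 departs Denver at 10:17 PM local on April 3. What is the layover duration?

7 hours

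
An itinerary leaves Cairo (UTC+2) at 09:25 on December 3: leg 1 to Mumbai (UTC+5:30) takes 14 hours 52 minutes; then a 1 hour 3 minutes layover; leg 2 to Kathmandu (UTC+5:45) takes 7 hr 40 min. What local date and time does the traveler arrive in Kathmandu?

12:45 on Dec 4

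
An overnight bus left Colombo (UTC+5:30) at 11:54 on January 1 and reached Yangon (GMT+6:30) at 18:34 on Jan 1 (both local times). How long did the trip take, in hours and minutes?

5 hours 40 minutes

Yangon is 1:00 ahead of Colombo.
Clock-face elapsed time (ignoring zones) is 6 hours 40 minutes.
Actual elapsed = 6 hours 40 minutes − 1:00 = 5 hours 40 minutes.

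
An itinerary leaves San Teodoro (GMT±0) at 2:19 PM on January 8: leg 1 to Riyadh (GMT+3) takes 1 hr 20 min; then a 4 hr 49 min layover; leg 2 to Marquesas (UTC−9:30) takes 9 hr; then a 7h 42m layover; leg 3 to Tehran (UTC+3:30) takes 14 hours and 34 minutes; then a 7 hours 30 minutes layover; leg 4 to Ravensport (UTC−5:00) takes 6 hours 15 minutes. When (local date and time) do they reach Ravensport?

San Teodoro is at UTC+0, so departure is already 2:19 PM UTC on Jan 8.
Add 1 hour 20 minutes leg 1 → 3:39 PM UTC.
Add 4 hours and 49 minutes layover in Riyadh → 8:28 PM UTC.
Add 9 hours leg 2 → 5:28 AM UTC (Jan 9).
Add 7 hours and 42 minutes layover in Marquesas → 1:10 PM UTC.
Add 14 hours and 34 minutes leg 3 → 3:44 AM UTC (Jan 10).
Add 7 hours and 30 minutes layover in Tehran → 11:14 AM UTC.
Add 6 hours 15 minutes leg 4 → 5:29 PM UTC.
Ravensport is UTC−5:00, so local arrival = 5:29 PM − 5:00 = 12:29 PM on Jan 10.

12:29 PM on January 10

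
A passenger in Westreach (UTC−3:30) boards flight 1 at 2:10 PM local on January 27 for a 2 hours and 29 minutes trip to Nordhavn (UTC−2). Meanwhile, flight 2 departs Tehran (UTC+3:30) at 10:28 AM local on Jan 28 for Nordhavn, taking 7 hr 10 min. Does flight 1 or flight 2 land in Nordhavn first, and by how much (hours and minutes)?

the first, by 17 hours 59 minutes

Flight 1 in UTC: 2:10 PM + 3:30 = 5:40 PM on Jan 27.
+2 hours and 29 minutes → arrive 8:09 PM UTC on Jan 27.
Flight 2 in UTC: 10:28 AM − 3:30 = 6:58 AM on Jan 28.
+7 hours 10 minutes → arrive 2:08 PM UTC on Jan 28.
Flight 1 lands earlier by 17 hours 59 minutes.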